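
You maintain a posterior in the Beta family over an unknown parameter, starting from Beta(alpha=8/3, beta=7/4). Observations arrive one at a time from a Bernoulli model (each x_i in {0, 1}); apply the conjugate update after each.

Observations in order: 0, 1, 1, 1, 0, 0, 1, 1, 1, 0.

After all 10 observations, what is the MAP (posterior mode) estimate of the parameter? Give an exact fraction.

92/149

obs 1: x=0 → posterior Beta(8/3, 11/4)
obs 2: x=1 → posterior Beta(11/3, 11/4)
obs 3: x=1 → posterior Beta(14/3, 11/4)
obs 4: x=1 → posterior Beta(17/3, 11/4)
obs 5: x=0 → posterior Beta(17/3, 15/4)
obs 6: x=0 → posterior Beta(17/3, 19/4)
obs 7: x=1 → posterior Beta(20/3, 19/4)
obs 8: x=1 → posterior Beta(23/3, 19/4)
obs 9: x=1 → posterior Beta(26/3, 19/4)
obs 10: x=0 → posterior Beta(26/3, 23/4)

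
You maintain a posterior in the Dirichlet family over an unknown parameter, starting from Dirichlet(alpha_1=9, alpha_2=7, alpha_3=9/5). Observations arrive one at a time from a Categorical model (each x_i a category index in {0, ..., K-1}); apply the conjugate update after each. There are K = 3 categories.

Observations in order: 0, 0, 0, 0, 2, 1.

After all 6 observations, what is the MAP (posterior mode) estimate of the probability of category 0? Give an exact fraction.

15/26

obs 1: x=0 → posterior Dirichlet(10, 7, 9/5)
obs 2: x=0 → posterior Dirichlet(11, 7, 9/5)
obs 3: x=0 → posterior Dirichlet(12, 7, 9/5)
obs 4: x=0 → posterior Dirichlet(13, 7, 9/5)
obs 5: x=2 → posterior Dirichlet(13, 7, 14/5)
obs 6: x=1 → posterior Dirichlet(13, 8, 14/5)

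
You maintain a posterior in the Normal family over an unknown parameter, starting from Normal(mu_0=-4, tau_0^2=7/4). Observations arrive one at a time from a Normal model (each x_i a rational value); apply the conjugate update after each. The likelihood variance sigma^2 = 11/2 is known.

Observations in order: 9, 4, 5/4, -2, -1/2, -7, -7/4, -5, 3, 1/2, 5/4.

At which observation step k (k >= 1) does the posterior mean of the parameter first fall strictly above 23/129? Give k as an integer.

k = 3

obs 1: x=9 → posterior Normal(-25/29, 77/58)
obs 2: x=4 → posterior Normal(1/12, 77/72)
obs 3: x=5/4 → posterior Normal(47/172, 77/86)
obs 4: x=-2 → posterior Normal(-9/200, 77/100)
obs 5: x=-1/2 → posterior Normal(-23/228, 77/114)
obs 6: x=-7 → posterior Normal(-219/256, 77/128)
obs 7: x=-7/4 → posterior Normal(-67/71, 77/142)
obs 8: x=-5 → posterior Normal(-17/13, 77/156)
obs 9: x=3 → posterior Normal(-81/85, 77/170)
obs 10: x=1/2 → posterior Normal(-155/184, 77/184)
obs 11: x=5/4 → posterior Normal(-25/36, 7/18)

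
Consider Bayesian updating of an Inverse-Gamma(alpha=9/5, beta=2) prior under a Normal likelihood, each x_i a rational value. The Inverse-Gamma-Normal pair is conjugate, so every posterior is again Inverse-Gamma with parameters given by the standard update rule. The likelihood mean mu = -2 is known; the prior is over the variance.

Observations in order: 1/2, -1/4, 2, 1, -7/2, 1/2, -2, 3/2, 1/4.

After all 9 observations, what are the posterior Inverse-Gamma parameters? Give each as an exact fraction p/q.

alpha=63/10, beta=513/16

obs 1: x=1/2 → posterior Inverse-Gamma(23/10, 41/8)
obs 2: x=-1/4 → posterior Inverse-Gamma(14/5, 213/32)
obs 3: x=2 → posterior Inverse-Gamma(33/10, 469/32)
obs 4: x=1 → posterior Inverse-Gamma(19/5, 613/32)
obs 5: x=-7/2 → posterior Inverse-Gamma(43/10, 649/32)
obs 6: x=1/2 → posterior Inverse-Gamma(24/5, 749/32)
obs 7: x=-2 → posterior Inverse-Gamma(53/10, 749/32)
obs 8: x=3/2 → posterior Inverse-Gamma(29/5, 945/32)
obs 9: x=1/4 → posterior Inverse-Gamma(63/10, 513/16)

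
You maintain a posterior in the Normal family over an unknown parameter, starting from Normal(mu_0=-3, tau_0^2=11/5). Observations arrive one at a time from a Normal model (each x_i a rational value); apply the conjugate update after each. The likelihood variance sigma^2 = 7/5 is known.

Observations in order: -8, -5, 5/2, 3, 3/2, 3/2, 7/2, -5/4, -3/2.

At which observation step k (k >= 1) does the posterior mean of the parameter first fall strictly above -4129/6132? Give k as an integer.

obs 1: x=-8 → posterior Normal(-109/18, 77/90)
obs 2: x=-5 → posterior Normal(-164/29, 77/145)
obs 3: x=5/2 → posterior Normal(-273/80, 77/200)
obs 4: x=3 → posterior Normal(-69/34, 77/255)
obs 5: x=3/2 → posterior Normal(-87/62, 77/310)
obs 6: x=3/2 → posterior Normal(-141/146, 77/365)
obs 7: x=7/2 → posterior Normal(-8/21, 11/60)
obs 8: x=-5/4 → posterior Normal(-183/380, 77/475)
obs 9: x=-3/2 → posterior Normal(-249/424, 77/530)

k = 7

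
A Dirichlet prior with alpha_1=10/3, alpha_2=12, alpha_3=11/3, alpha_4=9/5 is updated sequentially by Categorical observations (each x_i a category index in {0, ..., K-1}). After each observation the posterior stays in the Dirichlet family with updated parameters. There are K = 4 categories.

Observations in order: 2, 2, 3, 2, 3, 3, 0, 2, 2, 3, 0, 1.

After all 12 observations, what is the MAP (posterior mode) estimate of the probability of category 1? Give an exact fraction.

obs 1: x=2 → posterior Dirichlet(10/3, 12, 14/3, 9/5)
obs 2: x=2 → posterior Dirichlet(10/3, 12, 17/3, 9/5)
obs 3: x=3 → posterior Dirichlet(10/3, 12, 17/3, 14/5)
obs 4: x=2 → posterior Dirichlet(10/3, 12, 20/3, 14/5)
obs 5: x=3 → posterior Dirichlet(10/3, 12, 20/3, 19/5)
obs 6: x=3 → posterior Dirichlet(10/3, 12, 20/3, 24/5)
obs 7: x=0 → posterior Dirichlet(13/3, 12, 20/3, 24/5)
obs 8: x=2 → posterior Dirichlet(13/3, 12, 23/3, 24/5)
obs 9: x=2 → posterior Dirichlet(13/3, 12, 26/3, 24/5)
obs 10: x=3 → posterior Dirichlet(13/3, 12, 26/3, 29/5)
obs 11: x=0 → posterior Dirichlet(16/3, 12, 26/3, 29/5)
obs 12: x=1 → posterior Dirichlet(16/3, 13, 26/3, 29/5)

5/12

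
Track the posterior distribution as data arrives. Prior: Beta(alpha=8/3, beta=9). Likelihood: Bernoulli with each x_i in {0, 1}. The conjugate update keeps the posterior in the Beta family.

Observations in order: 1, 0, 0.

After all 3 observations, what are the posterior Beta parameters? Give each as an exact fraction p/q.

obs 1: x=1 → posterior Beta(11/3, 9)
obs 2: x=0 → posterior Beta(11/3, 10)
obs 3: x=0 → posterior Beta(11/3, 11)

alpha=11/3, beta=11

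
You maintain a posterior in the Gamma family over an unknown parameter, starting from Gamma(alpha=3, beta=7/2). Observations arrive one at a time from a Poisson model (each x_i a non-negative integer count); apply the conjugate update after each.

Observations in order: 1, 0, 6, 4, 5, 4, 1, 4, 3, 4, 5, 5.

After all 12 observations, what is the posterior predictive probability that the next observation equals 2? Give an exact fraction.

5943387605240184272256112536649307524255694944671148924138928689281460/26056295138641878335305424606694611137596234451982618781559613565264153

obs 1: x=1 → posterior Gamma(4, 9/2)
obs 2: x=0 → posterior Gamma(4, 11/2)
obs 3: x=6 → posterior Gamma(10, 13/2)
obs 4: x=4 → posterior Gamma(14, 15/2)
obs 5: x=5 → posterior Gamma(19, 17/2)
obs 6: x=4 → posterior Gamma(23, 19/2)
obs 7: x=1 → posterior Gamma(24, 21/2)
obs 8: x=4 → posterior Gamma(28, 23/2)
obs 9: x=3 → posterior Gamma(31, 25/2)
obs 10: x=4 → posterior Gamma(35, 27/2)
obs 11: x=5 → posterior Gamma(40, 29/2)
obs 12: x=5 → posterior Gamma(45, 31/2)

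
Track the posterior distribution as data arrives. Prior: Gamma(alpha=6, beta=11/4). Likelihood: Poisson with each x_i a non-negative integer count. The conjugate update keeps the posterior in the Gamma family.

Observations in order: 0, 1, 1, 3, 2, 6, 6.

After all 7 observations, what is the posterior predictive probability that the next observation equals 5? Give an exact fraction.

obs 1: x=0 → posterior Gamma(6, 15/4)
obs 2: x=1 → posterior Gamma(7, 19/4)
obs 3: x=1 → posterior Gamma(8, 23/4)
obs 4: x=3 → posterior Gamma(11, 27/4)
obs 5: x=2 → posterior Gamma(13, 31/4)
obs 6: x=6 → posterior Gamma(19, 35/4)
obs 7: x=6 → posterior Gamma(25, 39/4)

727054616362434828016247659321176572408049914880/10093776109231555797740541116805209814919811290249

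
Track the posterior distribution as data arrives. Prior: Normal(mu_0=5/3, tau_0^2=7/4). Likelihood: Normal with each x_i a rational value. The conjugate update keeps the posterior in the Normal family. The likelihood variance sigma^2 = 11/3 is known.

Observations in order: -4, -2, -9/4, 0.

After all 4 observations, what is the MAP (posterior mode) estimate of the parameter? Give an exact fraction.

obs 1: x=-4 → posterior Normal(-32/195, 77/65)
obs 2: x=-2 → posterior Normal(-79/129, 77/86)
obs 3: x=-9/4 → posterior Normal(-1199/1284, 77/107)
obs 4: x=0 → posterior Normal(-1199/1536, 77/128)

-1199/1536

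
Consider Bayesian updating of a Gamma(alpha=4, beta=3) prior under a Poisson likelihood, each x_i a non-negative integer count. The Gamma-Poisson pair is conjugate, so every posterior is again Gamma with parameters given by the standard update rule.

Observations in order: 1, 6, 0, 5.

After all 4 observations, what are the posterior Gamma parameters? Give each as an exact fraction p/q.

alpha=16, beta=7

obs 1: x=1 → posterior Gamma(5, 4)
obs 2: x=6 → posterior Gamma(11, 5)
obs 3: x=0 → posterior Gamma(11, 6)
obs 4: x=5 → posterior Gamma(16, 7)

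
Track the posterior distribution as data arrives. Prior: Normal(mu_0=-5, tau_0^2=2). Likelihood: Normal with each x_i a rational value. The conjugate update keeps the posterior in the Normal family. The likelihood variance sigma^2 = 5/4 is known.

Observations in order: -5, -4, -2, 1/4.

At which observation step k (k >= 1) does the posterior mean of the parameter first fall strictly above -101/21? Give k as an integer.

k = 2

obs 1: x=-5 → posterior Normal(-5, 10/13)
obs 2: x=-4 → posterior Normal(-97/21, 10/21)
obs 3: x=-2 → posterior Normal(-113/29, 10/29)
obs 4: x=1/4 → posterior Normal(-3, 10/37)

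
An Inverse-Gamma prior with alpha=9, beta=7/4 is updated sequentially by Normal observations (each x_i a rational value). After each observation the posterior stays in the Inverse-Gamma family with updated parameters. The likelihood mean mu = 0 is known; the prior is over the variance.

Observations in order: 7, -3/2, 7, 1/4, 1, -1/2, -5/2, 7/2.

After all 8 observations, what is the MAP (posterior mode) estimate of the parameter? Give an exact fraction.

1977/448

obs 1: x=7 → posterior Inverse-Gamma(19/2, 105/4)
obs 2: x=-3/2 → posterior Inverse-Gamma(10, 219/8)
obs 3: x=7 → posterior Inverse-Gamma(21/2, 415/8)
obs 4: x=1/4 → posterior Inverse-Gamma(11, 1661/32)
obs 5: x=1 → posterior Inverse-Gamma(23/2, 1677/32)
obs 6: x=-1/2 → posterior Inverse-Gamma(12, 1681/32)
obs 7: x=-5/2 → posterior Inverse-Gamma(25/2, 1781/32)
obs 8: x=7/2 → posterior Inverse-Gamma(13, 1977/32)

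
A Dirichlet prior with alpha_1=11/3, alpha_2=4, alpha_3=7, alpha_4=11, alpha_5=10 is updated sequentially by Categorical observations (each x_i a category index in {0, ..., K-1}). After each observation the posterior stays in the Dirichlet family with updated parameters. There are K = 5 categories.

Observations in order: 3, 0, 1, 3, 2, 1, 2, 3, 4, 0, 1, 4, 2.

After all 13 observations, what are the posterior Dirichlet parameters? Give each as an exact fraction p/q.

alpha_1=17/3, alpha_2=7, alpha_3=10, alpha_4=14, alpha_5=12

obs 1: x=3 → posterior Dirichlet(11/3, 4, 7, 12, 10)
obs 2: x=0 → posterior Dirichlet(14/3, 4, 7, 12, 10)
obs 3: x=1 → posterior Dirichlet(14/3, 5, 7, 12, 10)
obs 4: x=3 → posterior Dirichlet(14/3, 5, 7, 13, 10)
obs 5: x=2 → posterior Dirichlet(14/3, 5, 8, 13, 10)
obs 6: x=1 → posterior Dirichlet(14/3, 6, 8, 13, 10)
obs 7: x=2 → posterior Dirichlet(14/3, 6, 9, 13, 10)
obs 8: x=3 → posterior Dirichlet(14/3, 6, 9, 14, 10)
obs 9: x=4 → posterior Dirichlet(14/3, 6, 9, 14, 11)
obs 10: x=0 → posterior Dirichlet(17/3, 6, 9, 14, 11)
obs 11: x=1 → posterior Dirichlet(17/3, 7, 9, 14, 11)
obs 12: x=4 → posterior Dirichlet(17/3, 7, 9, 14, 12)
obs 13: x=2 → posterior Dirichlet(17/3, 7, 10, 14, 12)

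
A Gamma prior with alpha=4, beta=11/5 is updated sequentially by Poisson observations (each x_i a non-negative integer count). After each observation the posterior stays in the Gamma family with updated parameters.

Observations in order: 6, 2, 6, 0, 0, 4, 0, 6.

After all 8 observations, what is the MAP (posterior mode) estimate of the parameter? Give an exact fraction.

45/17

obs 1: x=6 → posterior Gamma(10, 16/5)
obs 2: x=2 → posterior Gamma(12, 21/5)
obs 3: x=6 → posterior Gamma(18, 26/5)
obs 4: x=0 → posterior Gamma(18, 31/5)
obs 5: x=0 → posterior Gamma(18, 36/5)
obs 6: x=4 → posterior Gamma(22, 41/5)
obs 7: x=0 → posterior Gamma(22, 46/5)
obs 8: x=6 → posterior Gamma(28, 51/5)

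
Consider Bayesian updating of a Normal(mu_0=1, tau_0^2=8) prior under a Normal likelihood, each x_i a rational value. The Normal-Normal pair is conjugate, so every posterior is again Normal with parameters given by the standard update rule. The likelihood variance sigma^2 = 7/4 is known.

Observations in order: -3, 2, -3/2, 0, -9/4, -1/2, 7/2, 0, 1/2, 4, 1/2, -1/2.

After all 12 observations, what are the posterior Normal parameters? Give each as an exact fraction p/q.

mu_0=95/391, tau_0^2=56/391

obs 1: x=-3 → posterior Normal(-89/39, 56/39)
obs 2: x=2 → posterior Normal(-25/71, 56/71)
obs 3: x=-3/2 → posterior Normal(-73/103, 56/103)
obs 4: x=0 → posterior Normal(-73/135, 56/135)
obs 5: x=-9/4 → posterior Normal(-145/167, 56/167)
obs 6: x=-1/2 → posterior Normal(-161/199, 56/199)
obs 7: x=7/2 → posterior Normal(-7/33, 8/33)
obs 8: x=0 → posterior Normal(-49/263, 56/263)
obs 9: x=1/2 → posterior Normal(-33/295, 56/295)
obs 10: x=4 → posterior Normal(95/327, 56/327)
obs 11: x=1/2 → posterior Normal(111/359, 56/359)
obs 12: x=-1/2 → posterior Normal(95/391, 56/391)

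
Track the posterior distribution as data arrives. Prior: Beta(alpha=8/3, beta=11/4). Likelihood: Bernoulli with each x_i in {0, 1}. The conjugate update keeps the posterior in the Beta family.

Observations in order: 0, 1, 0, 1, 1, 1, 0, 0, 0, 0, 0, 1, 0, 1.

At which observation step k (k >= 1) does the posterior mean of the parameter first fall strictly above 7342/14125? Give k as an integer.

k = 5

obs 1: x=0 → posterior Beta(8/3, 15/4)
obs 2: x=1 → posterior Beta(11/3, 15/4)
obs 3: x=0 → posterior Beta(11/3, 19/4)
obs 4: x=1 → posterior Beta(14/3, 19/4)
obs 5: x=1 → posterior Beta(17/3, 19/4)
obs 6: x=1 → posterior Beta(20/3, 19/4)
obs 7: x=0 → posterior Beta(20/3, 23/4)
obs 8: x=0 → posterior Beta(20/3, 27/4)
obs 9: x=0 → posterior Beta(20/3, 31/4)
obs 10: x=0 → posterior Beta(20/3, 35/4)
obs 11: x=0 → posterior Beta(20/3, 39/4)
obs 12: x=1 → posterior Beta(23/3, 39/4)
obs 13: x=0 → posterior Beta(23/3, 43/4)
obs 14: x=1 → posterior Beta(26/3, 43/4)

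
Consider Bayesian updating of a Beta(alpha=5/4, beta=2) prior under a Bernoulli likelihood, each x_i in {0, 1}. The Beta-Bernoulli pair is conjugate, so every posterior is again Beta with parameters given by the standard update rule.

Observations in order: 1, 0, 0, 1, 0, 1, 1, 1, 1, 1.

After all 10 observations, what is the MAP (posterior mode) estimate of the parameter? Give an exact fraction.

obs 1: x=1 → posterior Beta(9/4, 2)
obs 2: x=0 → posterior Beta(9/4, 3)
obs 3: x=0 → posterior Beta(9/4, 4)
obs 4: x=1 → posterior Beta(13/4, 4)
obs 5: x=0 → posterior Beta(13/4, 5)
obs 6: x=1 → posterior Beta(17/4, 5)
obs 7: x=1 → posterior Beta(21/4, 5)
obs 8: x=1 → posterior Beta(25/4, 5)
obs 9: x=1 → posterior Beta(29/4, 5)
obs 10: x=1 → posterior Beta(33/4, 5)

29/45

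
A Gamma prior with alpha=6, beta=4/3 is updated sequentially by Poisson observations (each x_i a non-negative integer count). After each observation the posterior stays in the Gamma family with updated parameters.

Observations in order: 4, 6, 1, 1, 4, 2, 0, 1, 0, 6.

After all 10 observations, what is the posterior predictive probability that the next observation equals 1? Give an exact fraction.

obs 1: x=4 → posterior Gamma(10, 7/3)
obs 2: x=6 → posterior Gamma(16, 10/3)
obs 3: x=1 → posterior Gamma(17, 13/3)
obs 4: x=1 → posterior Gamma(18, 16/3)
obs 5: x=4 → posterior Gamma(22, 19/3)
obs 6: x=2 → posterior Gamma(24, 22/3)
obs 7: x=0 → posterior Gamma(24, 25/3)
obs 8: x=1 → posterior Gamma(25, 28/3)
obs 9: x=0 → posterior Gamma(25, 31/3)
obs 10: x=6 → posterior Gamma(31, 34/3)

27818222526950979265761924908962524592394377101312/152214200233450528559804138174517974884637692126081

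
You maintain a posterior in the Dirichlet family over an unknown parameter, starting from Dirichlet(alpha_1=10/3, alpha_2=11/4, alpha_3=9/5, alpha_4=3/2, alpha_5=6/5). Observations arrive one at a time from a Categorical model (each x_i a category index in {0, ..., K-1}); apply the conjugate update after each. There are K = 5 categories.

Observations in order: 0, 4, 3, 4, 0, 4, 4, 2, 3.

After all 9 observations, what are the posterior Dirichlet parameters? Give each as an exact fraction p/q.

obs 1: x=0 → posterior Dirichlet(13/3, 11/4, 9/5, 3/2, 6/5)
obs 2: x=4 → posterior Dirichlet(13/3, 11/4, 9/5, 3/2, 11/5)
obs 3: x=3 → posterior Dirichlet(13/3, 11/4, 9/5, 5/2, 11/5)
obs 4: x=4 → posterior Dirichlet(13/3, 11/4, 9/5, 5/2, 16/5)
obs 5: x=0 → posterior Dirichlet(16/3, 11/4, 9/5, 5/2, 16/5)
obs 6: x=4 → posterior Dirichlet(16/3, 11/4, 9/5, 5/2, 21/5)
obs 7: x=4 → posterior Dirichlet(16/3, 11/4, 9/5, 5/2, 26/5)
obs 8: x=2 → posterior Dirichlet(16/3, 11/4, 14/5, 5/2, 26/5)
obs 9: x=3 → posterior Dirichlet(16/3, 11/4, 14/5, 7/2, 26/5)

alpha_1=16/3, alpha_2=11/4, alpha_3=14/5, alpha_4=7/2, alpha_5=26/5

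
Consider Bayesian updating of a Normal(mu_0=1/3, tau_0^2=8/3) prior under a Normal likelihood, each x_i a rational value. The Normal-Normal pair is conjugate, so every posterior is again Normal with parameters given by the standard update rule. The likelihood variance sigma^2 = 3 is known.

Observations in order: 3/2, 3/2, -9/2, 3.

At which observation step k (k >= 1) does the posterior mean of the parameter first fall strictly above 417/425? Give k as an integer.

k = 2

obs 1: x=3/2 → posterior Normal(15/17, 24/17)
obs 2: x=3/2 → posterior Normal(27/25, 24/25)
obs 3: x=-9/2 → posterior Normal(-3/11, 8/11)
obs 4: x=3 → posterior Normal(15/41, 24/41)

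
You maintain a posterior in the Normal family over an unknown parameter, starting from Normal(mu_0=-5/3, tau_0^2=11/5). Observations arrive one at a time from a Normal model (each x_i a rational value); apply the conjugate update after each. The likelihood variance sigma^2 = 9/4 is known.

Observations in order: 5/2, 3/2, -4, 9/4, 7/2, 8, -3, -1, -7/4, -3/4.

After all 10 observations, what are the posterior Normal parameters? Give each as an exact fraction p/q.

obs 1: x=5/2 → posterior Normal(35/89, 99/89)
obs 2: x=3/2 → posterior Normal(101/133, 99/133)
obs 3: x=-4 → posterior Normal(-25/59, 33/59)
obs 4: x=9/4 → posterior Normal(24/221, 99/221)
obs 5: x=7/2 → posterior Normal(178/265, 99/265)
obs 6: x=8 → posterior Normal(530/309, 33/103)
obs 7: x=-3 → posterior Normal(398/353, 99/353)
obs 8: x=-1 → posterior Normal(354/397, 99/397)
obs 9: x=-7/4 → posterior Normal(277/441, 11/49)
obs 10: x=-3/4 → posterior Normal(244/485, 99/485)

mu_0=244/485, tau_0^2=99/485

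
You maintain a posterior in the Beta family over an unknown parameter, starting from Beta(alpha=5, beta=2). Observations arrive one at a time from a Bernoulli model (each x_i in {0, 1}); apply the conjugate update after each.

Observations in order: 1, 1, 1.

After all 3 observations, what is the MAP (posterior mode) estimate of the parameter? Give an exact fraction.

obs 1: x=1 → posterior Beta(6, 2)
obs 2: x=1 → posterior Beta(7, 2)
obs 3: x=1 → posterior Beta(8, 2)

7/8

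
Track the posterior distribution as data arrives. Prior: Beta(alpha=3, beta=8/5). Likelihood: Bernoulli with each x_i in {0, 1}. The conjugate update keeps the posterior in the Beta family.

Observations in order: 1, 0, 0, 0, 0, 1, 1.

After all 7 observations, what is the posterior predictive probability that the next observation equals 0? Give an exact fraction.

14/29

obs 1: x=1 → posterior Beta(4, 8/5)
obs 2: x=0 → posterior Beta(4, 13/5)
obs 3: x=0 → posterior Beta(4, 18/5)
obs 4: x=0 → posterior Beta(4, 23/5)
obs 5: x=0 → posterior Beta(4, 28/5)
obs 6: x=1 → posterior Beta(5, 28/5)
obs 7: x=1 → posterior Beta(6, 28/5)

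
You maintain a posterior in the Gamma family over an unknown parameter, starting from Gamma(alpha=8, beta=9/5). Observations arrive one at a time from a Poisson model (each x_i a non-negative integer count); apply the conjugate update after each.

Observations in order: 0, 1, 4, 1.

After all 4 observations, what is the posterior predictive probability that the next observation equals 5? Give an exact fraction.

58581777058048019372821875/921638302650710425010765824

obs 1: x=0 → posterior Gamma(8, 14/5)
obs 2: x=1 → posterior Gamma(9, 19/5)
obs 3: x=4 → posterior Gamma(13, 24/5)
obs 4: x=1 → posterior Gamma(14, 29/5)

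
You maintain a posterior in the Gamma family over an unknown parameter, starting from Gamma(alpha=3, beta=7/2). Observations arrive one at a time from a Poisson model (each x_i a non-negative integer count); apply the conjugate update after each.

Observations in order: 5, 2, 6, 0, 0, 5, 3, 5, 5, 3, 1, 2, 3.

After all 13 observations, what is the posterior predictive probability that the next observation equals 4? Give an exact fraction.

obs 1: x=5 → posterior Gamma(8, 9/2)
obs 2: x=2 → posterior Gamma(10, 11/2)
obs 3: x=6 → posterior Gamma(16, 13/2)
obs 4: x=0 → posterior Gamma(16, 15/2)
obs 5: x=0 → posterior Gamma(16, 17/2)
obs 6: x=5 → posterior Gamma(21, 19/2)
obs 7: x=3 → posterior Gamma(24, 21/2)
obs 8: x=5 → posterior Gamma(29, 23/2)
obs 9: x=5 → posterior Gamma(34, 25/2)
obs 10: x=3 → posterior Gamma(37, 27/2)
obs 11: x=1 → posterior Gamma(38, 29/2)
obs 12: x=2 → posterior Gamma(40, 31/2)
obs 13: x=3 → posterior Gamma(43, 33/2)

103259407531647654089124227141581649547038020027090648534785706250122704/745123190420756548414467874701749601561999725163332186639308929443359375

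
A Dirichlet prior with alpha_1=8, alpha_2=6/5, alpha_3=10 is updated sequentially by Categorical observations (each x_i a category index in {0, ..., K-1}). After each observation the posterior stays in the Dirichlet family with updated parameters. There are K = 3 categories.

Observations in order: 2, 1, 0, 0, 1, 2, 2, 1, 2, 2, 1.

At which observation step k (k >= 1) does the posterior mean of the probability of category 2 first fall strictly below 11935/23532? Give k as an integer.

obs 1: x=2 → posterior Dirichlet(8, 6/5, 11)
obs 2: x=1 → posterior Dirichlet(8, 11/5, 11)
obs 3: x=0 → posterior Dirichlet(9, 11/5, 11)
obs 4: x=0 → posterior Dirichlet(10, 11/5, 11)
obs 5: x=1 → posterior Dirichlet(10, 16/5, 11)
obs 6: x=2 → posterior Dirichlet(10, 16/5, 12)
obs 7: x=2 → posterior Dirichlet(10, 16/5, 13)
obs 8: x=1 → posterior Dirichlet(10, 21/5, 13)
obs 9: x=2 → posterior Dirichlet(10, 21/5, 14)
obs 10: x=2 → posterior Dirichlet(10, 21/5, 15)
obs 11: x=1 → posterior Dirichlet(10, 26/5, 15)

k = 3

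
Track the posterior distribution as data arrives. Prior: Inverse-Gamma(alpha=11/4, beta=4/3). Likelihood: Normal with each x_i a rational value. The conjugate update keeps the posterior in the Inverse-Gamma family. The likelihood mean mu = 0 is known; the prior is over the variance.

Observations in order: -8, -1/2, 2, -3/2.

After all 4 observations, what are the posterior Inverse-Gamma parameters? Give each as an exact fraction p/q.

alpha=19/4, beta=439/12

obs 1: x=-8 → posterior Inverse-Gamma(13/4, 100/3)
obs 2: x=-1/2 → posterior Inverse-Gamma(15/4, 803/24)
obs 3: x=2 → posterior Inverse-Gamma(17/4, 851/24)
obs 4: x=-3/2 → posterior Inverse-Gamma(19/4, 439/12)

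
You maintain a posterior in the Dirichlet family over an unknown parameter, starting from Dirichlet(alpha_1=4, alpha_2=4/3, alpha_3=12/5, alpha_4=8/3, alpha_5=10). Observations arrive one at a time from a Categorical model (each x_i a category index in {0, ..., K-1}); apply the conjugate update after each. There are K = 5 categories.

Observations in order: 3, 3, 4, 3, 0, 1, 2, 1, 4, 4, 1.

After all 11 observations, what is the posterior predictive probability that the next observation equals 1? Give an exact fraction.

65/471

obs 1: x=3 → posterior Dirichlet(4, 4/3, 12/5, 11/3, 10)
obs 2: x=3 → posterior Dirichlet(4, 4/3, 12/5, 14/3, 10)
obs 3: x=4 → posterior Dirichlet(4, 4/3, 12/5, 14/3, 11)
obs 4: x=3 → posterior Dirichlet(4, 4/3, 12/5, 17/3, 11)
obs 5: x=0 → posterior Dirichlet(5, 4/3, 12/5, 17/3, 11)
obs 6: x=1 → posterior Dirichlet(5, 7/3, 12/5, 17/3, 11)
obs 7: x=2 → posterior Dirichlet(5, 7/3, 17/5, 17/3, 11)
obs 8: x=1 → posterior Dirichlet(5, 10/3, 17/5, 17/3, 11)
obs 9: x=4 → posterior Dirichlet(5, 10/3, 17/5, 17/3, 12)
obs 10: x=4 → posterior Dirichlet(5, 10/3, 17/5, 17/3, 13)
obs 11: x=1 → posterior Dirichlet(5, 13/3, 17/5, 17/3, 13)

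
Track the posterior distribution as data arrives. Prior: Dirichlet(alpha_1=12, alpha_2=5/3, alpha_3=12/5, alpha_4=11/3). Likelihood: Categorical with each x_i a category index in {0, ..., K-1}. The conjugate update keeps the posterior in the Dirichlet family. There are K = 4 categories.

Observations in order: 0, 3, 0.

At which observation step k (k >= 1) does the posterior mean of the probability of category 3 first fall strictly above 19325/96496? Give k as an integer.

obs 1: x=0 → posterior Dirichlet(13, 5/3, 12/5, 11/3)
obs 2: x=3 → posterior Dirichlet(13, 5/3, 12/5, 14/3)
obs 3: x=0 → posterior Dirichlet(14, 5/3, 12/5, 14/3)

k = 2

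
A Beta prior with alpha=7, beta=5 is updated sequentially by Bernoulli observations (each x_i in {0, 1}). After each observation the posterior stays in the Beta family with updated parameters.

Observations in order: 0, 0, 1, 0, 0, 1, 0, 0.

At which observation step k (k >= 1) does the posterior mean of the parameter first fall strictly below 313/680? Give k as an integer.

k = 8

obs 1: x=0 → posterior Beta(7, 6)
obs 2: x=0 → posterior Beta(7, 7)
obs 3: x=1 → posterior Beta(8, 7)
obs 4: x=0 → posterior Beta(8, 8)
obs 5: x=0 → posterior Beta(8, 9)
obs 6: x=1 → posterior Beta(9, 9)
obs 7: x=0 → posterior Beta(9, 10)
obs 8: x=0 → posterior Beta(9, 11)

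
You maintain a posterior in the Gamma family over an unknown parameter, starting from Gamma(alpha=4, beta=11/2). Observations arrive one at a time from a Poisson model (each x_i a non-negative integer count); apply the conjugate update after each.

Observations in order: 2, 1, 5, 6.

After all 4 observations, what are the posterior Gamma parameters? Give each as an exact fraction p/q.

alpha=18, beta=19/2

obs 1: x=2 → posterior Gamma(6, 13/2)
obs 2: x=1 → posterior Gamma(7, 15/2)
obs 3: x=5 → posterior Gamma(12, 17/2)
obs 4: x=6 → posterior Gamma(18, 19/2)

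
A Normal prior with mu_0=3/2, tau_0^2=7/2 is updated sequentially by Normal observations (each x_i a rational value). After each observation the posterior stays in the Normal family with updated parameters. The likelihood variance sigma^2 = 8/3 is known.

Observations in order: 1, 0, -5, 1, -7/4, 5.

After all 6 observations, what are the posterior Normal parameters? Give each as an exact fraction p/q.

mu_0=117/568, tau_0^2=28/71

obs 1: x=1 → posterior Normal(45/37, 56/37)
obs 2: x=0 → posterior Normal(45/58, 28/29)
obs 3: x=-5 → posterior Normal(-60/79, 56/79)
obs 4: x=1 → posterior Normal(-39/100, 14/25)
obs 5: x=-7/4 → posterior Normal(-303/484, 56/121)
obs 6: x=5 → posterior Normal(117/568, 28/71)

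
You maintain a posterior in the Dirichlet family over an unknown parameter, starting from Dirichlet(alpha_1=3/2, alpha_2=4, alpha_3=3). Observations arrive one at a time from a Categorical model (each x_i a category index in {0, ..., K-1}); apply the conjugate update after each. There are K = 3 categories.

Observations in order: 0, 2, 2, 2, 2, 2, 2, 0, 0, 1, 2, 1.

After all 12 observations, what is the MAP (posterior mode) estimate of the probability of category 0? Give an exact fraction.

obs 1: x=0 → posterior Dirichlet(5/2, 4, 3)
obs 2: x=2 → posterior Dirichlet(5/2, 4, 4)
obs 3: x=2 → posterior Dirichlet(5/2, 4, 5)
obs 4: x=2 → posterior Dirichlet(5/2, 4, 6)
obs 5: x=2 → posterior Dirichlet(5/2, 4, 7)
obs 6: x=2 → posterior Dirichlet(5/2, 4, 8)
obs 7: x=2 → posterior Dirichlet(5/2, 4, 9)
obs 8: x=0 → posterior Dirichlet(7/2, 4, 9)
obs 9: x=0 → posterior Dirichlet(9/2, 4, 9)
obs 10: x=1 → posterior Dirichlet(9/2, 5, 9)
obs 11: x=2 → posterior Dirichlet(9/2, 5, 10)
obs 12: x=1 → posterior Dirichlet(9/2, 6, 10)

1/5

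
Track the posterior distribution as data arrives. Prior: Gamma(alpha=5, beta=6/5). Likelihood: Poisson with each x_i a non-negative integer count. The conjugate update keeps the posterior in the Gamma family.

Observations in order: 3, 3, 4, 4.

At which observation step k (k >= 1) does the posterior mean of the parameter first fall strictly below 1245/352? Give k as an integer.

obs 1: x=3 → posterior Gamma(8, 11/5)
obs 2: x=3 → posterior Gamma(11, 16/5)
obs 3: x=4 → posterior Gamma(15, 21/5)
obs 4: x=4 → posterior Gamma(19, 26/5)

k = 2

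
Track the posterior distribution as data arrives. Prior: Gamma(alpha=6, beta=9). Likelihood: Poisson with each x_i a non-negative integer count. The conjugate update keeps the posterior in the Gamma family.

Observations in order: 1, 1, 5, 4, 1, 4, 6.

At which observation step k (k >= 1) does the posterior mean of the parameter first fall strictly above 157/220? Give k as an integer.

obs 1: x=1 → posterior Gamma(7, 10)
obs 2: x=1 → posterior Gamma(8, 11)
obs 3: x=5 → posterior Gamma(13, 12)
obs 4: x=4 → posterior Gamma(17, 13)
obs 5: x=1 → posterior Gamma(18, 14)
obs 6: x=4 → posterior Gamma(22, 15)
obs 7: x=6 → posterior Gamma(28, 16)

k = 2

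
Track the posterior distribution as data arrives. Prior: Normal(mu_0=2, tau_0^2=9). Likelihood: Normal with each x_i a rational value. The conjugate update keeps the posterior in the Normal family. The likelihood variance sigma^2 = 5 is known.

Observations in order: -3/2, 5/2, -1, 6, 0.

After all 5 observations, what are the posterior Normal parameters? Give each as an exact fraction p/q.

obs 1: x=-3/2 → posterior Normal(-1/4, 45/14)
obs 2: x=5/2 → posterior Normal(19/23, 45/23)
obs 3: x=-1 → posterior Normal(5/16, 45/32)
obs 4: x=6 → posterior Normal(64/41, 45/41)
obs 5: x=0 → posterior Normal(32/25, 9/10)

mu_0=32/25, tau_0^2=9/10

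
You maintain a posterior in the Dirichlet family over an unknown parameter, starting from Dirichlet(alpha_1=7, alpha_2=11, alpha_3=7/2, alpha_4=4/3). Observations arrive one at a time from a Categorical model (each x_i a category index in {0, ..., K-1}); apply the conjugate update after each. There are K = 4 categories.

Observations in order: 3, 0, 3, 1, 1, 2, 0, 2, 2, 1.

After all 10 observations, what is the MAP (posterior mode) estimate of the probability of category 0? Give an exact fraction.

48/173

obs 1: x=3 → posterior Dirichlet(7, 11, 7/2, 7/3)
obs 2: x=0 → posterior Dirichlet(8, 11, 7/2, 7/3)
obs 3: x=3 → posterior Dirichlet(8, 11, 7/2, 10/3)
obs 4: x=1 → posterior Dirichlet(8, 12, 7/2, 10/3)
obs 5: x=1 → posterior Dirichlet(8, 13, 7/2, 10/3)
obs 6: x=2 → posterior Dirichlet(8, 13, 9/2, 10/3)
obs 7: x=0 → posterior Dirichlet(9, 13, 9/2, 10/3)
obs 8: x=2 → posterior Dirichlet(9, 13, 11/2, 10/3)
obs 9: x=2 → posterior Dirichlet(9, 13, 13/2, 10/3)
obs 10: x=1 → posterior Dirichlet(9, 14, 13/2, 10/3)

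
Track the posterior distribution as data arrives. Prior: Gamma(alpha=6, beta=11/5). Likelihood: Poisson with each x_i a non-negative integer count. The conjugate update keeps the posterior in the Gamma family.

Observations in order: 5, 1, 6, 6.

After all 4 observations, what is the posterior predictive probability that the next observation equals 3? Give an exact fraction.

25204264351724562332649705845159508040625/130941566949291777824188615273958879526912

obs 1: x=5 → posterior Gamma(11, 16/5)
obs 2: x=1 → posterior Gamma(12, 21/5)
obs 3: x=6 → posterior Gamma(18, 26/5)
obs 4: x=6 → posterior Gamma(24, 31/5)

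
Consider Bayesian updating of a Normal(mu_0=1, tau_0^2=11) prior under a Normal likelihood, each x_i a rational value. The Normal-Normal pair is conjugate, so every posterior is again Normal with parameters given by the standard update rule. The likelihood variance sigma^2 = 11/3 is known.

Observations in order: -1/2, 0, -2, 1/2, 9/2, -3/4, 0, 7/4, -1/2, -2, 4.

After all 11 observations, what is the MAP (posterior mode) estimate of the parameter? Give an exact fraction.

8/17

obs 1: x=-1/2 → posterior Normal(-1/8, 11/4)
obs 2: x=0 → posterior Normal(-1/14, 11/7)
obs 3: x=-2 → posterior Normal(-13/20, 11/10)
obs 4: x=1/2 → posterior Normal(-5/13, 11/13)
obs 5: x=9/2 → posterior Normal(17/32, 11/16)
obs 6: x=-3/4 → posterior Normal(25/76, 11/19)
obs 7: x=0 → posterior Normal(25/88, 1/2)
obs 8: x=7/4 → posterior Normal(23/50, 11/25)
obs 9: x=-1/2 → posterior Normal(5/14, 11/28)
obs 10: x=-2 → posterior Normal(4/31, 11/31)
obs 11: x=4 → posterior Normal(8/17, 11/34)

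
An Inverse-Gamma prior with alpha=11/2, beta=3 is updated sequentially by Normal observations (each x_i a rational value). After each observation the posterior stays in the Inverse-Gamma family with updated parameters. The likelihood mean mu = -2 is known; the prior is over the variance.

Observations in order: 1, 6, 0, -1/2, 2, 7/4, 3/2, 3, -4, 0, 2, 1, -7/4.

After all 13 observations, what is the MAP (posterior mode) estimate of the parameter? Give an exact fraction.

obs 1: x=1 → posterior Inverse-Gamma(6, 15/2)
obs 2: x=6 → posterior Inverse-Gamma(13/2, 79/2)
obs 3: x=0 → posterior Inverse-Gamma(7, 83/2)
obs 4: x=-1/2 → posterior Inverse-Gamma(15/2, 341/8)
obs 5: x=2 → posterior Inverse-Gamma(8, 405/8)
obs 6: x=7/4 → posterior Inverse-Gamma(17/2, 1845/32)
obs 7: x=3/2 → posterior Inverse-Gamma(9, 2041/32)
obs 8: x=3 → posterior Inverse-Gamma(19/2, 2441/32)
obs 9: x=-4 → posterior Inverse-Gamma(10, 2505/32)
obs 10: x=0 → posterior Inverse-Gamma(21/2, 2569/32)
obs 11: x=2 → posterior Inverse-Gamma(11, 2825/32)
obs 12: x=1 → posterior Inverse-Gamma(23/2, 2969/32)
obs 13: x=-7/4 → posterior Inverse-Gamma(12, 1485/16)

1485/208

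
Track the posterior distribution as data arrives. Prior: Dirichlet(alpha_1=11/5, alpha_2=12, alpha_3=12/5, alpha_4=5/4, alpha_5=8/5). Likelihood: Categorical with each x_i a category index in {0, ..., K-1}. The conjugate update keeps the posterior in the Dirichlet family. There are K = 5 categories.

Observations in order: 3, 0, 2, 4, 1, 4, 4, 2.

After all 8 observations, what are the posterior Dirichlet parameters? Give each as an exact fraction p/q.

obs 1: x=3 → posterior Dirichlet(11/5, 12, 12/5, 9/4, 8/5)
obs 2: x=0 → posterior Dirichlet(16/5, 12, 12/5, 9/4, 8/5)
obs 3: x=2 → posterior Dirichlet(16/5, 12, 17/5, 9/4, 8/5)
obs 4: x=4 → posterior Dirichlet(16/5, 12, 17/5, 9/4, 13/5)
obs 5: x=1 → posterior Dirichlet(16/5, 13, 17/5, 9/4, 13/5)
obs 6: x=4 → posterior Dirichlet(16/5, 13, 17/5, 9/4, 18/5)
obs 7: x=4 → posterior Dirichlet(16/5, 13, 17/5, 9/4, 23/5)
obs 8: x=2 → posterior Dirichlet(16/5, 13, 22/5, 9/4, 23/5)

alpha_1=16/5, alpha_2=13, alpha_3=22/5, alpha_4=9/4, alpha_5=23/5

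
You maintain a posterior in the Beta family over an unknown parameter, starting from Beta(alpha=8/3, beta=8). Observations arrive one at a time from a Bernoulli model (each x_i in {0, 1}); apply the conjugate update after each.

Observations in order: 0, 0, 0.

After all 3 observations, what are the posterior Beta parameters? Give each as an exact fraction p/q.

alpha=8/3, beta=11

obs 1: x=0 → posterior Beta(8/3, 9)
obs 2: x=0 → posterior Beta(8/3, 10)
obs 3: x=0 → posterior Beta(8/3, 11)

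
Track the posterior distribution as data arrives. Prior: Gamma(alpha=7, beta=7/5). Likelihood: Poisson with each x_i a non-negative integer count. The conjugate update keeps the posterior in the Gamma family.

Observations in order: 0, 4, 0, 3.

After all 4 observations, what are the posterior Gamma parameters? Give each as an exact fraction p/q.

obs 1: x=0 → posterior Gamma(7, 12/5)
obs 2: x=4 → posterior Gamma(11, 17/5)
obs 3: x=0 → posterior Gamma(11, 22/5)
obs 4: x=3 → posterior Gamma(14, 27/5)

alpha=14, beta=27/5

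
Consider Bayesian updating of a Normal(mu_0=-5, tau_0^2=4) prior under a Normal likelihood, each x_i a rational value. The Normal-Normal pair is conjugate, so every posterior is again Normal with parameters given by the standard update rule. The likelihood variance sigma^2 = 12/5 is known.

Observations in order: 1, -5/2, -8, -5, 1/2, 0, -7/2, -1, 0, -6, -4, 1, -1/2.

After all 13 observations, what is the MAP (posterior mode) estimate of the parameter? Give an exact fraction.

obs 1: x=1 → posterior Normal(-5/4, 3/2)
obs 2: x=-5/2 → posterior Normal(-45/26, 12/13)
obs 3: x=-8 → posterior Normal(-125/36, 2/3)
obs 4: x=-5 → posterior Normal(-175/46, 12/23)
obs 5: x=1/2 → posterior Normal(-85/28, 3/7)
obs 6: x=0 → posterior Normal(-85/33, 4/11)
obs 7: x=-7/2 → posterior Normal(-205/76, 6/19)
obs 8: x=-1 → posterior Normal(-5/2, 12/43)
obs 9: x=0 → posterior Normal(-215/96, 1/4)
obs 10: x=-6 → posterior Normal(-275/106, 12/53)
obs 11: x=-4 → posterior Normal(-315/116, 6/29)
obs 12: x=1 → posterior Normal(-305/126, 4/21)
obs 13: x=-1/2 → posterior Normal(-155/68, 3/17)

-155/68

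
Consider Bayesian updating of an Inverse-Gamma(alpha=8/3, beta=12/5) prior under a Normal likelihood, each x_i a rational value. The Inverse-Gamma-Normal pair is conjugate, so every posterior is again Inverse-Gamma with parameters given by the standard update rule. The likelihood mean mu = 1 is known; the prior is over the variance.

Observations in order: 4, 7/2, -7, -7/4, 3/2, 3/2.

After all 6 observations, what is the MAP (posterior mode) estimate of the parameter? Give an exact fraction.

22107/3200

obs 1: x=4 → posterior Inverse-Gamma(19/6, 69/10)
obs 2: x=7/2 → posterior Inverse-Gamma(11/3, 401/40)
obs 3: x=-7 → posterior Inverse-Gamma(25/6, 1681/40)
obs 4: x=-7/4 → posterior Inverse-Gamma(14/3, 7329/160)
obs 5: x=3/2 → posterior Inverse-Gamma(31/6, 7349/160)
obs 6: x=3/2 → posterior Inverse-Gamma(17/3, 7369/160)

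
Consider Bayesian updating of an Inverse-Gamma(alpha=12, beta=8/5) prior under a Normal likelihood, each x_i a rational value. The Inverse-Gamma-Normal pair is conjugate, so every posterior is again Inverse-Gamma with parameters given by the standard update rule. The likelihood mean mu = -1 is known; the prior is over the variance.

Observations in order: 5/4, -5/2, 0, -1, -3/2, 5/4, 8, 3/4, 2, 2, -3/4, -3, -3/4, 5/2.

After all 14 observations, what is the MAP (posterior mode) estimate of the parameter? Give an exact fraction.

obs 1: x=5/4 → posterior Inverse-Gamma(25/2, 661/160)
obs 2: x=-5/2 → posterior Inverse-Gamma(13, 841/160)
obs 3: x=0 → posterior Inverse-Gamma(27/2, 921/160)
obs 4: x=-1 → posterior Inverse-Gamma(14, 921/160)
obs 5: x=-3/2 → posterior Inverse-Gamma(29/2, 941/160)
obs 6: x=5/4 → posterior Inverse-Gamma(15, 673/80)
obs 7: x=8 → posterior Inverse-Gamma(31/2, 3913/80)
obs 8: x=3/4 → posterior Inverse-Gamma(16, 8071/160)
obs 9: x=2 → posterior Inverse-Gamma(33/2, 8791/160)
obs 10: x=2 → posterior Inverse-Gamma(17, 9511/160)
obs 11: x=-3/4 → posterior Inverse-Gamma(35/2, 2379/40)
obs 12: x=-3 → posterior Inverse-Gamma(18, 2459/40)
obs 13: x=-3/4 → posterior Inverse-Gamma(37/2, 9841/160)
obs 14: x=5/2 → posterior Inverse-Gamma(19, 10821/160)

10821/3200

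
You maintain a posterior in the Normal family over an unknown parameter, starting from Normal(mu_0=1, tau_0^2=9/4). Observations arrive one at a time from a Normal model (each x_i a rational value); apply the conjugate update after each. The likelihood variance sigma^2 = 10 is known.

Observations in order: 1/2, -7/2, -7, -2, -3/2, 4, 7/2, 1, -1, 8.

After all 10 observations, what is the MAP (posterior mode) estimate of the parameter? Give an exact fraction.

obs 1: x=1/2 → posterior Normal(89/98, 90/49)
obs 2: x=-7/2 → posterior Normal(13/58, 45/29)
obs 3: x=-7 → posterior Normal(-50/67, 90/67)
obs 4: x=-2 → posterior Normal(-17/19, 45/38)
obs 5: x=-3/2 → posterior Normal(-163/170, 18/17)
obs 6: x=4 → posterior Normal(-91/188, 45/47)
obs 7: x=7/2 → posterior Normal(-14/103, 90/103)
obs 8: x=1 → posterior Normal(-5/112, 45/56)
obs 9: x=-1 → posterior Normal(-14/121, 90/121)
obs 10: x=8 → posterior Normal(29/65, 9/13)

29/65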